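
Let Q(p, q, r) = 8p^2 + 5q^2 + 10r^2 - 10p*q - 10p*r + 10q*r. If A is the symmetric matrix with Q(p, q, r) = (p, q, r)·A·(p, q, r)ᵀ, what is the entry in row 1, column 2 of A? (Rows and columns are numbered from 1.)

-5

The coefficient of p·q in Q is -10. For a symmetric A this equals A[1,2] + A[2,1] = 2·A[1,2].
So A[1,2] = -10/2 = -5.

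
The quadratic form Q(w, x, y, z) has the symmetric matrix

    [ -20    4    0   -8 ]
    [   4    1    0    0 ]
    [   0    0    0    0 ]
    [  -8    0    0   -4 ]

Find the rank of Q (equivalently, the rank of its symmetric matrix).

Symmetric row and column elimination reduces A to a congruent diagonal form with pivots -20, 9/5, 0, -20/9.
So there are 1 positive, 2 negative, 1 zero pivots.
The rank is the number of nonzero pivots: 3.

3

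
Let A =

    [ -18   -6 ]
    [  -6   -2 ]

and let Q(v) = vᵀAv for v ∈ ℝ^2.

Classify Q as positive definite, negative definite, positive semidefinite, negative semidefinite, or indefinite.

negative semidefinite

Row-reducing A symmetrically gives the diagonal entries -18, 0.
That gives 1 negative, 1 zero pivots.
Hence Q is negative semidefinite.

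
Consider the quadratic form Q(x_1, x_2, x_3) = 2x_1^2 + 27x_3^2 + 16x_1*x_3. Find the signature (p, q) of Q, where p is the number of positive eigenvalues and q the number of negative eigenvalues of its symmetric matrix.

Write A = [[2, 0, 8], [0, 0, 0], [8, 0, 27]].
Row-reducing A symmetrically gives the diagonal entries 2, 0, -5.
That gives 1 positive, 1 negative, 1 zero pivots.

(1, 1)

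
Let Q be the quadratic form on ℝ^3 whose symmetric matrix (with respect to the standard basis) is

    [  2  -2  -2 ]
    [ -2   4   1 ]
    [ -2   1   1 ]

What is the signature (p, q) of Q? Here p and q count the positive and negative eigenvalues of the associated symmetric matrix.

(2, 1)

Symmetric row and column elimination reduces A to a congruent diagonal form with pivots 2, 2, -3/2.
That gives 2 positive, 1 negative pivots.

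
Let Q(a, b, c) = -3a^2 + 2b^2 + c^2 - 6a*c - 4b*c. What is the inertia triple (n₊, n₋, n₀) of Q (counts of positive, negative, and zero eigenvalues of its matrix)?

The symmetric matrix is A = [[-3, 0, -3], [0, 2, -2], [-3, -2, 1]].
Applying the same elementary operations to the rows and columns of A produces a congruent diagonal matrix with entries -3, 2, 2.
So there are 2 positive, 1 negative pivots.

(2, 1, 0)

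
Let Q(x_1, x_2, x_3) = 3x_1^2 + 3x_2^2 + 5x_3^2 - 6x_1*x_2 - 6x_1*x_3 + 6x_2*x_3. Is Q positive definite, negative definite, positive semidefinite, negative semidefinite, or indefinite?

The associated matrix is A = [[3, -3, -3], [-3, 3, 3], [-3, 3, 5]].
Congruent diagonalization of A (simultaneous row and column reduction) yields pivots 3, 0, 2.
So there are 2 positive, 1 zero pivots.
Hence Q is positive semidefinite.

positive semidefinite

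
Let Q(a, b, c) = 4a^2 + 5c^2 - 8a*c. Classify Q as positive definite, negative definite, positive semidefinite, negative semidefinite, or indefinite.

Write A = [[4, 0, -4], [0, 0, 0], [-4, 0, 5]].
Congruent diagonalization of A (simultaneous row and column reduction) yields pivots 4, 0, 1.
Counting signs: 2 positive, 1 zero.
Hence Q is positive semidefinite.

positive semidefinite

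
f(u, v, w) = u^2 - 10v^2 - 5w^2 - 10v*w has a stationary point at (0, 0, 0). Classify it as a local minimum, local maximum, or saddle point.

The Hessian at the origin is H = [[2, 0, 0], [0, -20, -10], [0, -10, -10]].
An LDLᵀ factorisation of H has diagonal entries 2, -20, -5.
That gives 1 positive, 2 negative pivots.
H is indefinite, so the origin is a saddle point.

saddle point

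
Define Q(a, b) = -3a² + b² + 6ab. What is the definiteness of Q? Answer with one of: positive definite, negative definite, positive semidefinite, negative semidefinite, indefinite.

The associated matrix is A = [[-3, 3], [3, 1]].
Symmetric row and column elimination reduces A to a congruent diagonal form with pivots -3, 4.
So there are 1 positive, 1 negative pivots.
Hence Q is indefinite.

indefinite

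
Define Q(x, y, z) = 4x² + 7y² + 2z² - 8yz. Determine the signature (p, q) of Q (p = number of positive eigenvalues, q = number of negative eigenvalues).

The associated matrix is A = [[4, 0, 0], [0, 7, -4], [0, -4, 2]].
Symmetric row and column elimination reduces A to a congruent diagonal form with pivots 4, 7, -2/7.
So there are 2 positive, 1 negative pivots.

(2, 1)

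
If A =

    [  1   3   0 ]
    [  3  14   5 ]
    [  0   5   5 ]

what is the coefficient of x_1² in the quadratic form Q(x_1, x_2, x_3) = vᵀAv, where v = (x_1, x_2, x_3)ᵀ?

The coefficient of x_1² is the diagonal entry A[1,1] = 1.

1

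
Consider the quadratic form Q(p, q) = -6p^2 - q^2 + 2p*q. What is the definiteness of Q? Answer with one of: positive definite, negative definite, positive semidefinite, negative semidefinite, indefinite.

negative definite

The symmetric matrix of Q is [[-6, 1], [1, -1]].
For the 2×2 matrix [[-6, 1], [1, -1]]: det = -6·-1 − (1)² = 5, trace = -7.
det > 0 so both eigenvalues share the sign of the trace; trace = -7 < 0 ⇒ both negative.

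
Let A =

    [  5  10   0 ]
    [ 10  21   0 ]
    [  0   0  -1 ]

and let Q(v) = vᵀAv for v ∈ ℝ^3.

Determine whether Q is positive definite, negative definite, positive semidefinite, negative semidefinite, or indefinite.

indefinite

Row-reducing A symmetrically gives the diagonal entries 5, 1, -1.
So there are 2 positive, 1 negative pivots.
Hence Q is indefinite.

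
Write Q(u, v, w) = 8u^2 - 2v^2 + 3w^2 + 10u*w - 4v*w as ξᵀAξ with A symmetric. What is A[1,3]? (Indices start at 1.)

5

The coefficient of u·w in Q is 10. For a symmetric A this equals A[1,3] + A[3,1] = 2·A[1,3].
So A[1,3] = 10/2 = 5.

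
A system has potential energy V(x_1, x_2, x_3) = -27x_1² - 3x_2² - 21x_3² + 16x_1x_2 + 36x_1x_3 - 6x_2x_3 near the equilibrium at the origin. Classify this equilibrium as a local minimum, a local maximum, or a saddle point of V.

The Hessian at the origin is H = [[-54, 16, 36], [16, -6, -6], [36, -6, -42]].
Row-reducing H symmetrically gives the diagonal entries -54, -34/27, -12/17.
Counting signs: 3 negative.
H is negative definite, so the origin is a strict local maximum.

local maximum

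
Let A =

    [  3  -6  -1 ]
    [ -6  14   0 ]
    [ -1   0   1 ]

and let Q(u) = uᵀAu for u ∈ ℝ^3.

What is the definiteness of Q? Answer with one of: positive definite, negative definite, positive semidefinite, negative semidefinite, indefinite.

indefinite

Symmetric row and column elimination reduces A to a congruent diagonal form with pivots 3, 2, -4/3.
So there are 2 positive, 1 negative pivots.
Hence Q is indefinite.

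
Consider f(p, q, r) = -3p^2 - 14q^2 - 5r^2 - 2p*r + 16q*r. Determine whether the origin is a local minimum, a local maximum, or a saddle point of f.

The Hessian at the origin is H = [[-6, 0, -2], [0, -28, 16], [-2, 16, -10]].
Applying the same elementary operations to the rows and columns of H produces a congruent diagonal matrix with entries -6, -28, -4/21.
Counting signs: 3 negative.
H is negative definite, so the origin is a strict local maximum.

local maximum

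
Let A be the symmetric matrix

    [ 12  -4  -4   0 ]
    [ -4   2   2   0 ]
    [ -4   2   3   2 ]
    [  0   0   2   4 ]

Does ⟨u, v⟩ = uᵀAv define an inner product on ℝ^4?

no

Symmetric row and column elimination reduces A to a congruent diagonal form with pivots 12, 2/3, 1, 0.
Counting signs: 3 positive, 1 zero.
Hence Q is positive semidefinite.
⟨·,·⟩ is an inner product exactly when A is positive definite.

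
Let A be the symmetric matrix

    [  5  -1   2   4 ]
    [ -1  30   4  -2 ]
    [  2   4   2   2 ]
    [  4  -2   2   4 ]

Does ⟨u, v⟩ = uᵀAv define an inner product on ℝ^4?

Congruent diagonalization of A (simultaneous row and column reduction) yields pivots 5, 149/5, 82/149, 6/41.
Counting signs: 4 positive.
Hence Q is positive definite.
⟨·,·⟩ is an inner product exactly when A is positive definite.

yes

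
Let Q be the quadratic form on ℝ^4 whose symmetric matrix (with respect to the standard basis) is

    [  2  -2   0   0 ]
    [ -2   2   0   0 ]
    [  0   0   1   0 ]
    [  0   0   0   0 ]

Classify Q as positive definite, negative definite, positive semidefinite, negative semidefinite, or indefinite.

Congruent diagonalization of A (simultaneous row and column reduction) yields pivots 2, 0, 1, 0.
So there are 2 positive, 2 zero pivots.
Hence Q is positive semidefinite.

positive semidefinite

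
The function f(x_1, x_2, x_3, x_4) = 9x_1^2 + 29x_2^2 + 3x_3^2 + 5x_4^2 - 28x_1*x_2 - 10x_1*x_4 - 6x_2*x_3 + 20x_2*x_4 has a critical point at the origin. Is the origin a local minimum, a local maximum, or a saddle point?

local minimum

The Hessian at the origin is H = [[18, -28, 0, -10], [-28, 58, -6, 20], [0, -6, 6, 0], [-10, 20, 0, 10]].
An LDLᵀ factorisation of H has diagonal entries 18, 130/9, 228/65, 40/19.
Counting signs: 4 positive.
H is positive definite, so the origin is a strict local minimum.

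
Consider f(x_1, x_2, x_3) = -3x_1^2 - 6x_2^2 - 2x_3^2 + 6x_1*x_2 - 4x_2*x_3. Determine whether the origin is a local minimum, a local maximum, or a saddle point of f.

local maximum

The Hessian at the origin is H = [[-6, 6, 0], [6, -12, -4], [0, -4, -4]].
Symmetric row and column elimination reduces H to a congruent diagonal form with pivots -6, -6, -4/3.
That gives 3 negative pivots.
H is negative definite, so the origin is a strict local maximum.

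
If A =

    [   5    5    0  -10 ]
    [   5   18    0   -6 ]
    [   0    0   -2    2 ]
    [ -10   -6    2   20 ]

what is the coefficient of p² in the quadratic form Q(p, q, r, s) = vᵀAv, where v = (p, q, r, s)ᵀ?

The coefficient of p² is the diagonal entry A[1,1] = 5.

5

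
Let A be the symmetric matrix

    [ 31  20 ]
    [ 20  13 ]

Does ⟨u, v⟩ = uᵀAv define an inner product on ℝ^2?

Leading principal minors: Δ_1 = 31, Δ_2 = 3.
All leading principal minors are positive, so by Sylvester's criterion Q is positive definite.
⟨·,·⟩ is an inner product exactly when A is positive definite.

yes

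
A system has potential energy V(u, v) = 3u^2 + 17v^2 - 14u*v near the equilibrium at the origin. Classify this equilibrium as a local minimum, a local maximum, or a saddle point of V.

local minimum

The Hessian at the origin is H = [[6, -14], [-14, 34]].
det H = 6·34 − (-14)² = 8 > 0 and H[1,1] = 6 > 0, so H is positive definite.
Therefore the origin is a local minimum.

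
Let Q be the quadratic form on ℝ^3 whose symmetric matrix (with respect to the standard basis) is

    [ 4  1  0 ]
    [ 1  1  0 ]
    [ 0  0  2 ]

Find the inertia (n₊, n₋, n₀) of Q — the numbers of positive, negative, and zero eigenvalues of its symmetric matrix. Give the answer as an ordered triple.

Applying the same elementary operations to the rows and columns of A produces a congruent diagonal matrix with entries 4, 3/4, 2.
Counting signs: 3 positive.

(3, 0, 0)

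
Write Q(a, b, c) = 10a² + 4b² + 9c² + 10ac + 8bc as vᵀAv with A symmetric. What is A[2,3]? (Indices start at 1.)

4

The coefficient of b·c in Q is 8. For a symmetric A this equals A[2,3] + A[3,2] = 2·A[2,3].
So A[2,3] = 8/2 = 4.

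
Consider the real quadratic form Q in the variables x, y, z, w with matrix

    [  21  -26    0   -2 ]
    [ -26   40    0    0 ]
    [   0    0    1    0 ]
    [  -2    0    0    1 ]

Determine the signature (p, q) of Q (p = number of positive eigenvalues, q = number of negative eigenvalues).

(4, 0)

Congruent diagonalization of A (simultaneous row and column reduction) yields pivots 21, 164/21, 1, 1/41.
So there are 4 positive pivots.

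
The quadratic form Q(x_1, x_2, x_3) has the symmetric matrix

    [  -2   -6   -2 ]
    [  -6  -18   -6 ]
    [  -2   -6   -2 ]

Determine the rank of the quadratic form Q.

Applying the same elementary operations to the rows and columns of A produces a congruent diagonal matrix with entries -2, 0, 0.
Counting signs: 1 negative, 2 zero.
The rank is the number of nonzero pivots: 1.

1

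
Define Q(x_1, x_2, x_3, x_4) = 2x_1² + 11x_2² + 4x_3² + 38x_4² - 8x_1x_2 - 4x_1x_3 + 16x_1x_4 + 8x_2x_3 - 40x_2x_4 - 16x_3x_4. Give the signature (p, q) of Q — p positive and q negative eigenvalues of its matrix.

The symmetric matrix is A = [[2, -4, -2, 8], [-4, 11, 4, -20], [-2, 4, 4, -8], [8, -20, -8, 38]].
Symmetric row and column elimination reduces A to a congruent diagonal form with pivots 2, 3, 2, 2/3.
That gives 4 positive pivots.

(4, 0)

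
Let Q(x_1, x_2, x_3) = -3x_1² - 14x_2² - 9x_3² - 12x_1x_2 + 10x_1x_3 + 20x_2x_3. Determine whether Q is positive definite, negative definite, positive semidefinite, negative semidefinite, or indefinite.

negative definite

The symmetric matrix is A = [[-3, -6, 5], [-6, -14, 10], [5, 10, -9]].
Congruent diagonalization of A (simultaneous row and column reduction) yields pivots -3, -2, -2/3.
That gives 3 negative pivots.
Hence Q is negative definite.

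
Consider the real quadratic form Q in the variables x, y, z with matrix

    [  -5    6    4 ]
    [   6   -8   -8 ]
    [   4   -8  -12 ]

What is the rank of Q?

3

Symmetric row and column elimination reduces A to a congruent diagonal form with pivots -5, -4/5, 4.
So there are 1 positive, 2 negative pivots.
The rank is the number of nonzero pivots: 3.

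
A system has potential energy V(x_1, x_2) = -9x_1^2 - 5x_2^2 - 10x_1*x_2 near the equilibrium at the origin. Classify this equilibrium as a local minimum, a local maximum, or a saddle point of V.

The Hessian at the origin is H = [[-18, -10], [-10, -10]].
det H = -18·-10 − (-10)² = 80 > 0 and H[1,1] = -18 < 0, so H is negative definite.
Therefore the origin is a local maximum.

local maximum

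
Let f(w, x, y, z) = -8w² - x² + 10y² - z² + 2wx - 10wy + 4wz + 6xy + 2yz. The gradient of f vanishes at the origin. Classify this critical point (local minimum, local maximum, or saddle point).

The Hessian at the origin is H = [[-16, 2, -10, 4], [2, -2, 6, 0], [-10, 6, 20, 2], [4, 0, 2, -2]].
Applying the same elementary operations to the rows and columns of H produces a congruent diagonal matrix with entries -16, -7/4, 274/7, -120/137.
So there are 1 positive, 3 negative pivots.
H is indefinite, so the origin is a saddle point.

saddle point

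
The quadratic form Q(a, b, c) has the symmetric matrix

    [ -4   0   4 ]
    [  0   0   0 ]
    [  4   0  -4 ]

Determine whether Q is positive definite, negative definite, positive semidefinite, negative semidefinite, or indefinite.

Symmetric row and column elimination reduces A to a congruent diagonal form with pivots -4, 0, 0.
So there are 1 negative, 2 zero pivots.
Hence Q is negative semidefinite.

negative semidefinite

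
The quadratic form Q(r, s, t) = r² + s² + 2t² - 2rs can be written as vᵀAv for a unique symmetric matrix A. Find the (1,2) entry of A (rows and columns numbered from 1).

-1

The coefficient of r·s in Q is -2. For a symmetric A this equals A[1,2] + A[2,1] = 2·A[1,2].
So A[1,2] = -2/2 = -1.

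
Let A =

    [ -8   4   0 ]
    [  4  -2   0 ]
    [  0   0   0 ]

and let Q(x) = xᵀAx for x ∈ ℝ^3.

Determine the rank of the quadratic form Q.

1

Applying the same elementary operations to the rows and columns of A produces a congruent diagonal matrix with entries -8, 0, 0.
Counting signs: 1 negative, 2 zero.
The rank is the number of nonzero pivots: 1.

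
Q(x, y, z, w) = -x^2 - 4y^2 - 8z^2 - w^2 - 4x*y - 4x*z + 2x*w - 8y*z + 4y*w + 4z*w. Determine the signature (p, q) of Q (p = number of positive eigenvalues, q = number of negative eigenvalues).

(0, 2)

The symmetric matrix is A = [[-1, -2, -2, 1], [-2, -4, -4, 2], [-2, -4, -8, 2], [1, 2, 2, -1]].
Congruent diagonalization of A (simultaneous row and column reduction) yields pivots -1, 0, -4, 0.
Counting signs: 2 negative, 2 zero.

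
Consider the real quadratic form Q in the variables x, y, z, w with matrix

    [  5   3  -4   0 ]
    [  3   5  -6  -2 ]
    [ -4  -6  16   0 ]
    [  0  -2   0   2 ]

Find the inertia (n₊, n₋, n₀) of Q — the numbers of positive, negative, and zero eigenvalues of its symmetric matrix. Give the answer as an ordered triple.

Applying the same elementary operations to the rows and columns of A produces a congruent diagonal matrix with entries 5, 16/5, 35/4, 6/35.
Counting signs: 4 positive.

(4, 0, 0)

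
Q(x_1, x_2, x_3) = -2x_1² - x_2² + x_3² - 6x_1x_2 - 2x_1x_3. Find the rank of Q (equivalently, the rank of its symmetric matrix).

3

Write A = [[-2, -3, -1], [-3, -1, 0], [-1, 0, 1]].
Symmetric row and column elimination reduces A to a congruent diagonal form with pivots -2, 7/2, 6/7.
That gives 2 positive, 1 negative pivots.
The rank is the number of nonzero pivots: 3.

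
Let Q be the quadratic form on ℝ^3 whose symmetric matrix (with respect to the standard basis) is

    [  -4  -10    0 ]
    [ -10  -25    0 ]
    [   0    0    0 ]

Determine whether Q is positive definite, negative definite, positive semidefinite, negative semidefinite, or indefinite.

negative semidefinite

Congruent diagonalization of A (simultaneous row and column reduction) yields pivots -4, 0, 0.
That gives 1 negative, 2 zero pivots.
Hence Q is negative semidefinite.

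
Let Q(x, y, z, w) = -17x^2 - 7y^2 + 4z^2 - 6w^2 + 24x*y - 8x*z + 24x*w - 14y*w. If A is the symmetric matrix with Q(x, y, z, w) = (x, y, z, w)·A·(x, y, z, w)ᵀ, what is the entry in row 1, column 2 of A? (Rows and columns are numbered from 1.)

12

The coefficient of x·y in Q is 24. For a symmetric A this equals A[1,2] + A[2,1] = 2·A[1,2].
So A[1,2] = 24/2 = 12.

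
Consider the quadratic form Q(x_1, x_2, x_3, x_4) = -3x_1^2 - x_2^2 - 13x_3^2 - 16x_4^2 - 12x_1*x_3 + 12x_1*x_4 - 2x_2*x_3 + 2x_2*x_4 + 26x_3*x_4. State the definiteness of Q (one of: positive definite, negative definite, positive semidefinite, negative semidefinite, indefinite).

negative semidefinite

The associated matrix is A = [[-3, 0, -6, 6], [0, -1, -1, 1], [-6, -1, -13, 13], [6, 1, 13, -16]].
Symmetric row and column elimination reduces A to a congruent diagonal form with pivots -3, -1, 0, -3.
That gives 3 negative, 1 zero pivots.
Hence Q is negative semidefinite.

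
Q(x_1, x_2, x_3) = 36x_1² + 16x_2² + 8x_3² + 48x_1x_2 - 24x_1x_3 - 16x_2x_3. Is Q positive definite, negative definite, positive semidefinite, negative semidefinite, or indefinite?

The symmetric matrix is A = [[36, 24, -12], [24, 16, -8], [-12, -8, 8]].
Symmetric row and column elimination reduces A to a congruent diagonal form with pivots 36, 0, 4.
That gives 2 positive, 1 zero pivots.
Hence Q is positive semidefinite.

positive semidefinite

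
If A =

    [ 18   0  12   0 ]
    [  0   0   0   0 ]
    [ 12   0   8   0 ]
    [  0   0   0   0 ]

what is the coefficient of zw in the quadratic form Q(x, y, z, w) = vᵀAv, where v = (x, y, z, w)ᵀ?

0

The coefficient of zw is A[3,4] + A[4,3] = 2·0 = 0.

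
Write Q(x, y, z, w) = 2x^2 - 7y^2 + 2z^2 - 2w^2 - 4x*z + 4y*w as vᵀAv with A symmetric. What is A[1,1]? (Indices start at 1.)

The coefficient of x^2 in Q is 2, and that is exactly A[1,1].

2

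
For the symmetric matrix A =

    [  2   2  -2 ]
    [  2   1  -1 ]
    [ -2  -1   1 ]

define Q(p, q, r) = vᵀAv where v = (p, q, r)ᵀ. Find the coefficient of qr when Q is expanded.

-2

The coefficient of qr is A[2,3] + A[3,2] = 2·(-1) = -2.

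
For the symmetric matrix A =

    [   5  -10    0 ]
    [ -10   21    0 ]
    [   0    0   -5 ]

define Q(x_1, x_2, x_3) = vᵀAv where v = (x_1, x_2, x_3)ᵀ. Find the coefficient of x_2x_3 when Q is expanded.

0

The coefficient of x_2x_3 is A[2,3] + A[3,2] = 2·0 = 0.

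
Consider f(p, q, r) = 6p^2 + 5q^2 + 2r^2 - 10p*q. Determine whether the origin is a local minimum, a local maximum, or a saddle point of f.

local minimum

The Hessian at the origin is H = [[12, -10, 0], [-10, 10, 0], [0, 0, 4]].
An LDLᵀ factorisation of H has diagonal entries 12, 5/3, 4.
Counting signs: 3 positive.
H is positive definite, so the origin is a strict local minimum.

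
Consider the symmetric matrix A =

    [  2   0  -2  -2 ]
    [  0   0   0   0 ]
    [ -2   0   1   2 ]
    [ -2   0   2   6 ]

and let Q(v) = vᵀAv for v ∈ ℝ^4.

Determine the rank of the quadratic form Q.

Congruent diagonalization of A (simultaneous row and column reduction) yields pivots 2, 0, -1, 4.
Counting signs: 2 positive, 1 negative, 1 zero.
The rank is the number of nonzero pivots: 3.

3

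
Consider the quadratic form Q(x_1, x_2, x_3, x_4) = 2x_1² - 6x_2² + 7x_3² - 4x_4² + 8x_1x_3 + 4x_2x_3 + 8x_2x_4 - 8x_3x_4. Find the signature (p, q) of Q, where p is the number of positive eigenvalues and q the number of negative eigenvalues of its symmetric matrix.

(2, 2)

Write A = [[2, 0, 4, 0], [0, -6, 2, 4], [4, 2, 7, -4], [0, 4, -4, -4]].
Symmetric row and column elimination reduces A to a congruent diagonal form with pivots 2, -6, -1/3, 20.
Counting signs: 2 positive, 2 negative.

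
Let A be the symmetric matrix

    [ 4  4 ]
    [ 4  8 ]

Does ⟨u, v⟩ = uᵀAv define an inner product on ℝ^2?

Leading principal minors: Δ_1 = 4, Δ_2 = 16.
All leading principal minors are positive, so by Sylvester's criterion Q is positive definite.
⟨·,·⟩ is an inner product exactly when A is positive definite.

yes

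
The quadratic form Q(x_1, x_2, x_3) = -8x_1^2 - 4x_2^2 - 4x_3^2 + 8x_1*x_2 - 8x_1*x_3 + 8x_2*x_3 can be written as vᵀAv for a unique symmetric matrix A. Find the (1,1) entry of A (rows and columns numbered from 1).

The coefficient of x_1^2 in Q is -8, and that is exactly A[1,1].

-8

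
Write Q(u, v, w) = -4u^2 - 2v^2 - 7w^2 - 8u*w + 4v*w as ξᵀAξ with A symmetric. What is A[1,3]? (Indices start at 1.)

The coefficient of u·w in Q is -8. For a symmetric A this equals A[1,3] + A[3,1] = 2·A[1,3].
So A[1,3] = -8/2 = -4.

-4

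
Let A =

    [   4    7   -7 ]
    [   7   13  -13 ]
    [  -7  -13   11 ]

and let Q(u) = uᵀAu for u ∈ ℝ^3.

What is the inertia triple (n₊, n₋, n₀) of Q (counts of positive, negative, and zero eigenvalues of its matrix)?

(2, 1, 0)

Applying the same elementary operations to the rows and columns of A produces a congruent diagonal matrix with entries 4, 3/4, -2.
That gives 2 positive, 1 negative pivots.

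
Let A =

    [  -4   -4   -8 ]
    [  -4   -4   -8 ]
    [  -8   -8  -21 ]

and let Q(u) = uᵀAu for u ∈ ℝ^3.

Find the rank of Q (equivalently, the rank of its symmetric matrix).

Congruent diagonalization of A (simultaneous row and column reduction) yields pivots -4, 0, -5.
Counting signs: 2 negative, 1 zero.
The rank is the number of nonzero pivots: 2.

2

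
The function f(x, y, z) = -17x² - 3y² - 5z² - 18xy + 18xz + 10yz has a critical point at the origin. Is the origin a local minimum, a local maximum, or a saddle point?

saddle point

The Hessian at the origin is H = [[-34, -18, 18], [-18, -6, 10], [18, 10, -10]].
An LDLᵀ factorisation of H has diagonal entries -34, 60/17, -8/15.
Counting signs: 1 positive, 2 negative.
H is indefinite, so the origin is a saddle point.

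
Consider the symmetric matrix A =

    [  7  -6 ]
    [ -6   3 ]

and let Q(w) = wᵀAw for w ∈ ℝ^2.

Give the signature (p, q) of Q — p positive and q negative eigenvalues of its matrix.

Congruent diagonalization of A (simultaneous row and column reduction) yields pivots 7, -15/7.
That gives 1 positive, 1 negative pivots.

(1, 1)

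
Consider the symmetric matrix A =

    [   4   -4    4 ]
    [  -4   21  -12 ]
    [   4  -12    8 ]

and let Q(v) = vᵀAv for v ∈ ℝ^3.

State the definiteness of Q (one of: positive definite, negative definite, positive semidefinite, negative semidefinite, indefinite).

Congruent diagonalization of A (simultaneous row and column reduction) yields pivots 4, 17, 4/17.
Counting signs: 3 positive.
Hence Q is positive definite.

positive definite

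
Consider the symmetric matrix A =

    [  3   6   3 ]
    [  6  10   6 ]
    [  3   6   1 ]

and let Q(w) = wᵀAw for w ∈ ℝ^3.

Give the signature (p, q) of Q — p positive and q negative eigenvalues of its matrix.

(1, 2)

Congruent diagonalization of A (simultaneous row and column reduction) yields pivots 3, -2, -2.
Counting signs: 1 positive, 2 negative.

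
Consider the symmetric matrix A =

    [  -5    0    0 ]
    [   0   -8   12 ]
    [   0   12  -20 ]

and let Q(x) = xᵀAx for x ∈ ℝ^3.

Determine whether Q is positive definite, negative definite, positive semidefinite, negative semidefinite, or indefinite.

negative definite

Applying the same elementary operations to the rows and columns of A produces a congruent diagonal matrix with entries -5, -8, -2.
That gives 3 negative pivots.
Hence Q is negative definite.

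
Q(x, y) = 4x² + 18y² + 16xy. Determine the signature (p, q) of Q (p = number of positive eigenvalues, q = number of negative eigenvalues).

(2, 0)

Write A = [[4, 8], [8, 18]].
Row-reducing A symmetrically gives the diagonal entries 4, 2.
So there are 2 positive pivots.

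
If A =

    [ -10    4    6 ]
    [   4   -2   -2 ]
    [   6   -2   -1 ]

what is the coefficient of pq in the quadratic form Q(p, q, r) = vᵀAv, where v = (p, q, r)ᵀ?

8

The coefficient of pq is A[1,2] + A[2,1] = 2·4 = 8.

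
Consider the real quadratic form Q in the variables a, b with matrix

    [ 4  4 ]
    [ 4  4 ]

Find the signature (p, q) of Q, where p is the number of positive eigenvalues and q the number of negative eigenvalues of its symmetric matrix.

(1, 0)

Symmetric row and column elimination reduces A to a congruent diagonal form with pivots 4, 0.
Counting signs: 1 positive, 1 zero.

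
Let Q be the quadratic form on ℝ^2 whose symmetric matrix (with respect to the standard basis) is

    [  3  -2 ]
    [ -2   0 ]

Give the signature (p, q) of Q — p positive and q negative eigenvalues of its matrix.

Applying the same elementary operations to the rows and columns of A produces a congruent diagonal matrix with entries 3, -4/3.
Counting signs: 1 positive, 1 negative.

(1, 1)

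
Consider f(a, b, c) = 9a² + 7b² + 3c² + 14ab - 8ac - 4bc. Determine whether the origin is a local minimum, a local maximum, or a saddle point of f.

local minimum

The Hessian at the origin is H = [[18, 14, -8], [14, 14, -4], [-8, -4, 6]].
Symmetric row and column elimination reduces H to a congruent diagonal form with pivots 18, 28/9, 6/7.
So there are 3 positive pivots.
H is positive definite, so the origin is a strict local minimum.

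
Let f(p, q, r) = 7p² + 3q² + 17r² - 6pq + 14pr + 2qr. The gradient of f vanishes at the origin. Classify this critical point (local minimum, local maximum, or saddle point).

local minimum

The Hessian at the origin is H = [[14, -6, 14], [-6, 6, 2], [14, 2, 34]].
Applying the same elementary operations to the rows and columns of H produces a congruent diagonal matrix with entries 14, 24/7, 4/3.
So there are 3 positive pivots.
H is positive definite, so the origin is a strict local minimum.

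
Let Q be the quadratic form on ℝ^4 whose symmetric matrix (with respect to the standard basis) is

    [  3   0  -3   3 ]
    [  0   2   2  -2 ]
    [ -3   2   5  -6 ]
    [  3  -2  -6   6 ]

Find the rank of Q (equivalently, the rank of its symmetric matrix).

4

Row reduction of A gives 4 nonzero rows, so rank A = 4.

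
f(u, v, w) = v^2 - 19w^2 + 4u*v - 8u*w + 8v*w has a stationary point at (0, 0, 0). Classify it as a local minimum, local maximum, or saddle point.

saddle point

The Hessian at the origin is H = [[0, 4, -8], [4, 2, 8], [-8, 8, -38]].
H is indefinite, so the origin is a saddle point.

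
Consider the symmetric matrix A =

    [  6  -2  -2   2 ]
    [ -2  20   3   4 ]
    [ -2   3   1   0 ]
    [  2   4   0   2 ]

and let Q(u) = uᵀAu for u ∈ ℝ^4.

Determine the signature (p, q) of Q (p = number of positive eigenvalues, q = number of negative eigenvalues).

(3, 0)

Congruent diagonalization of A (simultaneous row and column reduction) yields pivots 6, 58/3, 3/58, 0.
Counting signs: 3 positive, 1 zero.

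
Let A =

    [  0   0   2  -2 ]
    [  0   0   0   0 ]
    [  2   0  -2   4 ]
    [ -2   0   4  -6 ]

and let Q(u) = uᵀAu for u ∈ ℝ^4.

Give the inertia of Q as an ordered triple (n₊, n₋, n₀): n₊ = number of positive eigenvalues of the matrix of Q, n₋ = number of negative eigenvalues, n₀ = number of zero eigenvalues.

By Sylvester's law of inertia any congruent diagonalization of A has 1 positive, 1 negative and 2 zero entries.

(1, 1, 2)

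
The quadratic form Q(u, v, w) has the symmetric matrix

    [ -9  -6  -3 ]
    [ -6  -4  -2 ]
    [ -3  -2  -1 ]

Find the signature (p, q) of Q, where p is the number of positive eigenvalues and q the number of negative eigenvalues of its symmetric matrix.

Applying the same elementary operations to the rows and columns of A produces a congruent diagonal matrix with entries -9, 0, 0.
Counting signs: 1 negative, 2 zero.

(0, 1)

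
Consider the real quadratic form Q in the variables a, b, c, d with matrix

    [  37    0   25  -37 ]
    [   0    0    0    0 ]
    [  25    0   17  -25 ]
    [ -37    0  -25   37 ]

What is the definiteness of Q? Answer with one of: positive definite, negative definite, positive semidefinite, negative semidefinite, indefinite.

positive semidefinite

Row-reducing A symmetrically gives the diagonal entries 37, 0, 4/37, 0.
Counting signs: 2 positive, 2 zero.
Hence Q is positive semidefinite.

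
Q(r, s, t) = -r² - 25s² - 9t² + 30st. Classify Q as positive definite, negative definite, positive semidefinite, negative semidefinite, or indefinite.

The associated matrix is A = [[-1, 0, 0], [0, -25, 15], [0, 15, -9]].
Applying the same elementary operations to the rows and columns of A produces a congruent diagonal matrix with entries -1, -25, 0.
That gives 2 negative, 1 zero pivots.
Hence Q is negative semidefinite.

negative semidefinite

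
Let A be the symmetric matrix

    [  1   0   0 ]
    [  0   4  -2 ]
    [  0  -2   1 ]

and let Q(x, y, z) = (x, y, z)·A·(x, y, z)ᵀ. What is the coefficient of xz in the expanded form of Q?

0

The coefficient of xz is A[1,3] + A[3,1] = 2·0 = 0.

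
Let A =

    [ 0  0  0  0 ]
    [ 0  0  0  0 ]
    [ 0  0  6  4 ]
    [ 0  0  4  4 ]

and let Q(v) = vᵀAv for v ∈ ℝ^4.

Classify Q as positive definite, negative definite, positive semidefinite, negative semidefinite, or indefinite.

Congruent diagonalization of A (simultaneous row and column reduction) yields pivots 0, 0, 6, 4/3.
That gives 2 positive, 2 zero pivots.
Hence Q is positive semidefinite.

positive semidefinite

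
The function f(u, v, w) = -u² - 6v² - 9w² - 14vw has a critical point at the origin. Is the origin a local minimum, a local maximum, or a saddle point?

The Hessian at the origin is H = [[-2, 0, 0], [0, -12, -14], [0, -14, -18]].
Applying the same elementary operations to the rows and columns of H produces a congruent diagonal matrix with entries -2, -12, -5/3.
That gives 3 negative pivots.
H is negative definite, so the origin is a strict local maximum.

local maximum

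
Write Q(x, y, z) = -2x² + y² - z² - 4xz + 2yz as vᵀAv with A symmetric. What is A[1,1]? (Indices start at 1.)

The coefficient of x² in Q is -2, and that is exactly A[1,1].

-2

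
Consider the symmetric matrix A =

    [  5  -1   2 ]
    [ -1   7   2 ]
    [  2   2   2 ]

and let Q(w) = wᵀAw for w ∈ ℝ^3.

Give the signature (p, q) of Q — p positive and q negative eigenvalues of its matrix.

Applying the same elementary operations to the rows and columns of A produces a congruent diagonal matrix with entries 5, 34/5, 6/17.
Counting signs: 3 positive.

(3, 0)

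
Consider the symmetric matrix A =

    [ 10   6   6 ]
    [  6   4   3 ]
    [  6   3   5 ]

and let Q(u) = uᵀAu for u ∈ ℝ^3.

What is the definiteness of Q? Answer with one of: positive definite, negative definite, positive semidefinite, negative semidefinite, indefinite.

positive definite

An LDLᵀ factorisation of A has diagonal entries 10, 2/5, 1/2.
So there are 3 positive pivots.
Hence Q is positive definite.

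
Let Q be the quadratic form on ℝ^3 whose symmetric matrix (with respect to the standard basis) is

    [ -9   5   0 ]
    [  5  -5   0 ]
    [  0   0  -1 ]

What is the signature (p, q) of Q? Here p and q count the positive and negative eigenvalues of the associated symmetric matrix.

An LDLᵀ factorisation of A has diagonal entries -9, -20/9, -1.
That gives 3 negative pivots.

(0, 3)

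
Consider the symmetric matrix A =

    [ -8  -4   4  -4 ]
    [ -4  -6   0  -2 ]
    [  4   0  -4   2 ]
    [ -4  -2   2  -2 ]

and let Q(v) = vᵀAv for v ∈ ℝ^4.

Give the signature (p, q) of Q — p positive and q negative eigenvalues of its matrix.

(0, 3)

Congruent diagonalization of A (simultaneous row and column reduction) yields pivots -8, -4, -1, 0.
So there are 3 negative, 1 zero pivots.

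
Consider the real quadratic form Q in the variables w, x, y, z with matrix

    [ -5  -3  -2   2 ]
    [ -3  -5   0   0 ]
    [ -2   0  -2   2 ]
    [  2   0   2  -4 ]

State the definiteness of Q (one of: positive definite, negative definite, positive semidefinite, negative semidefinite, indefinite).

negative definite

Congruent diagonalization of A (simultaneous row and column reduction) yields pivots -5, -16/5, -3/4, -2.
So there are 4 negative pivots.
Hence Q is negative definite.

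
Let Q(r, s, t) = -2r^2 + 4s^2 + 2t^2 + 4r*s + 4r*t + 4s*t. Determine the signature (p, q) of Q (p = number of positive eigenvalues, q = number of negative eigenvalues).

(2, 1)

The associated matrix is A = [[-2, 2, 2], [2, 4, 2], [2, 2, 2]].
Row-reducing A symmetrically gives the diagonal entries -2, 6, 4/3.
Counting signs: 2 positive, 1 negative.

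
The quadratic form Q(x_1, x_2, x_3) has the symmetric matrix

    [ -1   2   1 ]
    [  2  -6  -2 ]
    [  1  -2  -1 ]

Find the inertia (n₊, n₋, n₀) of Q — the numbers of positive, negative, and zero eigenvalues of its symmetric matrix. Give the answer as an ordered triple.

Congruent diagonalization of A (simultaneous row and column reduction) yields pivots -1, -2, 0.
That gives 2 negative, 1 zero pivots.

(0, 2, 1)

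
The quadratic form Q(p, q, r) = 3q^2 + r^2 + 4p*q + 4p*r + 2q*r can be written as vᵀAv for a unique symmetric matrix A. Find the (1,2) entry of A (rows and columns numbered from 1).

The coefficient of p·q in Q is 4. For a symmetric A this equals A[1,2] + A[2,1] = 2·A[1,2].
So A[1,2] = 4/2 = 2.

2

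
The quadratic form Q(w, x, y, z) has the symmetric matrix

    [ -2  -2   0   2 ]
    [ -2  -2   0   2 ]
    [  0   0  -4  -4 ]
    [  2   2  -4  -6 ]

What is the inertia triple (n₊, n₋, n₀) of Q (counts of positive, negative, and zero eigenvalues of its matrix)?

(0, 2, 2)

Applying the same elementary operations to the rows and columns of A produces a congruent diagonal matrix with entries -2, 0, -4, 0.
Counting signs: 2 negative, 2 zero.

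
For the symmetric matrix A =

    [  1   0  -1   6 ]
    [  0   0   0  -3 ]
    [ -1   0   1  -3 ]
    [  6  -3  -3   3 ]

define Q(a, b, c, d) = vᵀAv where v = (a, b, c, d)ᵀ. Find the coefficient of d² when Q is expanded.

3

The coefficient of d² is the diagonal entry A[4,4] = 3.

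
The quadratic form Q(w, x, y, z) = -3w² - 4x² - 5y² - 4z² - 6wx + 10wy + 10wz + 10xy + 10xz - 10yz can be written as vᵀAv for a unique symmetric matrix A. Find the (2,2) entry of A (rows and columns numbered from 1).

The coefficient of x² in Q is -4, and that is exactly A[2,2].

-4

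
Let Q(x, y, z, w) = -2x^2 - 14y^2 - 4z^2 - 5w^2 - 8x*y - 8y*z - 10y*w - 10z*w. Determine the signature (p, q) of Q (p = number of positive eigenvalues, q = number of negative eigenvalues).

(1, 3)

Write A = [[-2, -4, 0, 0], [-4, -14, -4, -5], [0, -4, -4, -5], [0, -5, -5, -5]].
An LDLᵀ factorisation of A has diagonal entries -2, -6, -4/3, 5/4.
Counting signs: 1 positive, 3 negative.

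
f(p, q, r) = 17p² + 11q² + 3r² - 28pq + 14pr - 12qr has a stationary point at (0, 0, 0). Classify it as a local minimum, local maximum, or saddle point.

saddle point

The Hessian at the origin is H = [[34, -28, 14], [-28, 22, -12], [14, -12, 6]].
Applying the same elementary operations to the rows and columns of H produces a congruent diagonal matrix with entries 34, -18/17, 4/9.
That gives 2 positive, 1 negative pivots.
H is indefinite, so the origin is a saddle point.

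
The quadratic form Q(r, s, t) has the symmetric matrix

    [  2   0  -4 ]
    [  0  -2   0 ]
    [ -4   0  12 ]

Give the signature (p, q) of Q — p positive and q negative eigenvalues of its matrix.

(2, 1)

Symmetric row and column elimination reduces A to a congruent diagonal form with pivots 2, -2, 4.
That gives 2 positive, 1 negative pivots.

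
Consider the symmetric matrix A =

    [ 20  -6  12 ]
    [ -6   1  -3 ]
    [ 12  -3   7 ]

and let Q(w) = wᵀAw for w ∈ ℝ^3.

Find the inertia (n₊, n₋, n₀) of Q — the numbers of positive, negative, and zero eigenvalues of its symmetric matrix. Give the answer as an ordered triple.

Congruent diagonalization of A (simultaneous row and column reduction) yields pivots 20, -4/5, 1/4.
Counting signs: 2 positive, 1 negative.

(2, 1, 0)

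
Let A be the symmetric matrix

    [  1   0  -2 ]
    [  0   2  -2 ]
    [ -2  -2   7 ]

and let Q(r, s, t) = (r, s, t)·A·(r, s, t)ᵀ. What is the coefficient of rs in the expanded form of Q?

0

The coefficient of rs is A[1,2] + A[2,1] = 2·0 = 0.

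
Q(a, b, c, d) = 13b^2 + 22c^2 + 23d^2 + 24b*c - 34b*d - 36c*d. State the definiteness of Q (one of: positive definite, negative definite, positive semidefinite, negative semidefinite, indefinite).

positive semidefinite

The associated matrix is A = [[0, 0, 0, 0], [0, 13, 12, -17], [0, 12, 22, -18], [0, -17, -18, 23]].
Applying the same elementary operations to the rows and columns of A produces a congruent diagonal matrix with entries 0, 13, 142/13, 20/71.
So there are 3 positive, 1 zero pivots.
Hence Q is positive semidefinite.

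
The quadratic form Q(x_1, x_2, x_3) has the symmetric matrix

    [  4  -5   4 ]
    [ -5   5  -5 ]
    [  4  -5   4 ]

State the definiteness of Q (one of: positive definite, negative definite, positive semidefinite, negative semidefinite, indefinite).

Row-reducing A symmetrically gives the diagonal entries 4, -5/4, 0.
That gives 1 positive, 1 negative, 1 zero pivots.
Hence Q is indefinite.

indefinite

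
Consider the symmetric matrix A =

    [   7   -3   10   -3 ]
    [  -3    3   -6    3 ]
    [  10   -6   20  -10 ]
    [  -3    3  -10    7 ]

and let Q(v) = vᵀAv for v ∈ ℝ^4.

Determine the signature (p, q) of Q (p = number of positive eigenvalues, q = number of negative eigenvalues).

Symmetric row and column elimination reduces A to a congruent diagonal form with pivots 7, 12/7, 4, 0.
That gives 3 positive, 1 zero pivots.

(3, 0)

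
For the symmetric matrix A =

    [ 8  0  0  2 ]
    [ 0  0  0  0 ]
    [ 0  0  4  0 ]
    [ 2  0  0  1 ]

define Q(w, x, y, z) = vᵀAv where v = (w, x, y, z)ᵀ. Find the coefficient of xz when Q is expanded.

0

The coefficient of xz is A[2,4] + A[4,2] = 2·0 = 0.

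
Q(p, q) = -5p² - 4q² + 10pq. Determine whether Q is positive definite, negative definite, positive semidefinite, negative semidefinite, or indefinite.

The symmetric matrix of Q is [[-5, 5], [5, -4]].
For the 2×2 matrix [[-5, 5], [5, -4]]: det = -5·-4 − (5)² = -5, trace = -9.
det < 0 so the eigenvalues have opposite signs; the form is indefinite.

indefinite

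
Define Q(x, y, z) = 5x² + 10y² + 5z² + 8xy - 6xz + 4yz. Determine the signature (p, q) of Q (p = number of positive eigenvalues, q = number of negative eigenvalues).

(3, 0)

The symmetric matrix is A = [[5, 4, -3], [4, 10, 2], [-3, 2, 5]].
An LDLᵀ factorisation of A has diagonal entries 5, 34/5, 6/17.
Counting signs: 3 positive.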